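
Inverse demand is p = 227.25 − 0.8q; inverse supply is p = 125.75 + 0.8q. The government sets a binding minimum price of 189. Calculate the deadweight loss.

195.31

Competitive equilibrium: 227.25 − 0.8q = 125.75 + 0.8q → q* = 63.4375, p* = 176.5.
At the floor p = 189, quantity demanded = (227.25 − 189)/0.8 = 47.8125.
Sellers' marginal cost at q' = 47.8125: 125.75 + 0.8·47.8125 = 164.
Δq = 63.4375 − 47.8125 = 15.625; wedge = 189 − 164 = 25.
The triangle = ½ × 15.625 × 25 = 195.31.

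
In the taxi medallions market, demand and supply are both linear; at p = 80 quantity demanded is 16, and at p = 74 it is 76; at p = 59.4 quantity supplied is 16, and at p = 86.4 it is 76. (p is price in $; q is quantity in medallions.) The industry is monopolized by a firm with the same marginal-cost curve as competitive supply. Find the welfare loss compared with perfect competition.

$18.60

Demand slope = (74 − 80)/(76 − 16) = −0.1, so p = 81.6 − 0.1q.
Supply slope = (86.4 − 59.4)/(76 − 16) = 0.45, so p = 52.2 + 0.45q.
Competitive equilibrium: 81.6 − 0.1q = 52.2 + 0.45q → q* = 53.4545, p* = 76.2545.
Marginal revenue: MR = 81.6 − 0.2q. Set MR = MC: 81.6 − 0.2q = 52.2 + 0.45q → q_m = 45.2308.
Price p_m = 81.6 − 0.1·45.2308 = 77.0769; MC(q_m) = 52.2 + 0.45·45.2308 = 72.5539.
Competitive q* = 53.4545, so Δq = 8.2237; wedge = 77.0769 − 72.5539 = 4.523.
Welfare loss = ½ × 8.2237 × 4.523 = $18.60.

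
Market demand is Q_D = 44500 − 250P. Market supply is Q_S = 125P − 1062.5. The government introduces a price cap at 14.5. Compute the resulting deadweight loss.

1073343.75

In inverse form: demand P = 178 − 0.004Q, supply P = 8.5 + 0.008Q.
Competitive equilibrium: 178 − 0.004Q = 8.5 + 0.008Q → Q* = 14125, P* = 121.5.
At the ceiling P = 14.5, quantity supplied = (14.5 − 8.5)/0.008 = 750.
Willingness to pay at Q' = 750: 178 − 0.004·750 = 175.
ΔQ = 14125 − 750 = 13375; wedge = 175 − 14.5 = 160.5.
DWL = ½ × 13375 × 160.5 = 1073343.75.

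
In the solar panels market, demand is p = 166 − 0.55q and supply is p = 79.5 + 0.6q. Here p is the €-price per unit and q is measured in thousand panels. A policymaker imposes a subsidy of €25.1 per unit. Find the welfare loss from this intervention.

Competitive equilibrium: 166 − 0.55q = 79.5 + 0.6q → q* = 75.2174, p* = 124.6304.
The subsidy lowers effective supply by 25.1: p = 54.4 + 0.6q.
New quantity: 166 − 0.55q = 54.4 + 0.6q → q' = 97.0435.
Overproduction Δq = 97.0435 − 75.2174 = 21.8261; wedge = subsidy = 25.1.
Deadweight loss = ½ × 21.8261 × 25.1 = €273.92 thousand.

€273.92 thousand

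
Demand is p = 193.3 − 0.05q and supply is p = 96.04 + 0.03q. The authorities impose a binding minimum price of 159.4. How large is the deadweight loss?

Competitive equilibrium: 193.3 − 0.05q = 96.04 + 0.03q → q* = 1215.75, p* = 132.5125.
At the floor p = 159.4, quantity demanded = (193.3 − 159.4)/0.05 = 678.
Sellers' marginal cost at q' = 678: 96.04 + 0.03·678 = 116.38.
Δq = 1215.75 − 678 = 537.75; wedge = 159.4 − 116.38 = 43.02.
The triangle = ½ × 537.75 × 43.02 = 11567.

11567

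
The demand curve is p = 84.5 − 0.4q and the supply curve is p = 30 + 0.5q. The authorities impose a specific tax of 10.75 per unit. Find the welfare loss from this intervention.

64.20

Competitive equilibrium: 84.5 − 0.4q = 30 + 0.5q → q* = 60.5556, p* = 60.2778.
With the tax, the buyer price exceeds the seller price by 10.75: (84.5 − 0.4q) − (30 + 0.5q) = 10.75 → q' = 48.6111.
Δq = 60.5556 − 48.6111 = 11.9445; the wedge equals the tax, 10.75.
DWL = ½ × 11.9445 × 10.75 = 64.20.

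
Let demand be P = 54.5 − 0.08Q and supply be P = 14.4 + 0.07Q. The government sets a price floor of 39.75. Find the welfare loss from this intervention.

516.16

Competitive equilibrium: 54.5 − 0.08Q = 14.4 + 0.07Q → Q* = 267.33333, P* = 33.11333.
At the floor P = 39.75, quantity demanded = (54.5 − 39.75)/0.08 = 184.375.
Sellers' marginal cost at Q' = 184.375: 14.4 + 0.07·184.375 = 27.30625.
ΔQ = 267.33333 − 184.375 = 82.95833; wedge = 39.75 − 27.30625 = 12.44375.
Deadweight loss = ½ × 82.95833 × 12.44375 = 516.16.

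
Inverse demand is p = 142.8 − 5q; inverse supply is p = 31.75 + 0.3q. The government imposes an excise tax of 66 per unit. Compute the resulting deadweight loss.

410.94

Competitive equilibrium: 142.8 − 5q = 31.75 + 0.3q → q* = 20.9528, p* = 38.0358.
With the tax, the buyer price exceeds the seller price by 66: (142.8 − 5q) − (31.75 + 0.3q) = 66 → q' = 8.5.
Δq = 20.9528 − 8.5 = 12.4528; the wedge equals the tax, 66.
Deadweight loss = ½ × 12.4528 × 66 = 410.94.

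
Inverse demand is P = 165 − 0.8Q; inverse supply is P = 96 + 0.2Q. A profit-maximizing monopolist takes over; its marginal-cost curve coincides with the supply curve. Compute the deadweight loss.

Competitive equilibrium: 165 − 0.8Q = 96 + 0.2Q → Q* = 69, P* = 109.8.
Marginal revenue: MR = 165 − 1.6Q. Set MR = MC: 165 − 1.6Q = 96 + 0.2Q → Q_m = 38.3333.
Price P_m = 165 − 0.8·38.3333 = 134.3334; MC(Q_m) = 96 + 0.2·38.3333 = 103.6667.
Competitive Q* = 69, so ΔQ = 30.6667; wedge = 134.3334 − 103.6667 = 30.6667.
The triangle = ½ × 30.6667 × 30.6667 = 470.22.

470.22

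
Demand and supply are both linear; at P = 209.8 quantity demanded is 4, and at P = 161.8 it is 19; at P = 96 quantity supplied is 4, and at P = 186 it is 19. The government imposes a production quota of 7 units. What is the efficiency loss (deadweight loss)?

Demand slope = (161.8 − 209.8)/(19 − 4) = −3.2, so P = 222.6 − 3.2Q.
Supply slope = (186 − 96)/(19 − 4) = 6, so P = 72 + 6Q.
Competitive equilibrium: 222.6 − 3.2Q = 72 + 6Q → Q* = 16.3696, P* = 170.2174.
At Q = 7: demand price = 222.6 − 3.2·7 = 200.2; supply price = 72 + 6·7 = 114.
ΔQ = 16.3696 − 7 = 9.3696; wedge = 200.2 − 114 = 86.2.
The triangle = ½ × 9.3696 × 86.2 = 403.83.

403.83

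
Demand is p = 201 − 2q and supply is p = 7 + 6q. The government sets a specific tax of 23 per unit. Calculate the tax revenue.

Competitive equilibrium: 201 − 2q = 7 + 6q → q* = 24.25, p* = 152.5.
With the tax, the buyer price exceeds the seller price by 23: (201 − 2q) − (7 + 6q) = 23 → q' = 21.375.
Tax revenue = 23 × 21.375 = 491.625.

491.625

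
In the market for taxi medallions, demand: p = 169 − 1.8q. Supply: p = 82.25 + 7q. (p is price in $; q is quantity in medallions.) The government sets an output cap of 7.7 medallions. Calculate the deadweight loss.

$20.49

Competitive equilibrium: 169 − 1.8q = 82.25 + 7q → q* = 9.858, p* = 151.2557.
At q = 7.7: demand price = 169 − 1.8·7.7 = 155.14; supply price = 82.25 + 7·7.7 = 136.15.
Δq = 9.858 − 7.7 = 2.158; wedge = 155.14 − 136.15 = 18.99.
Deadweight loss = ½ × 2.158 × 18.99 = $20.49.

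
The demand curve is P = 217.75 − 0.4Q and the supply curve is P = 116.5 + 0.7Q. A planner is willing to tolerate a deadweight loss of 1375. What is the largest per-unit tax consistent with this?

55

Competitive equilibrium: 217.75 − 0.4Q = 116.5 + 0.7Q → Q* = 92.0455, P* = 180.9318.
A tax t gives ΔQ = t/1.1 and wedge t, so DWL = t²/2.2.
t²/2.2 = 1375 → t² = 3025 → t = 55.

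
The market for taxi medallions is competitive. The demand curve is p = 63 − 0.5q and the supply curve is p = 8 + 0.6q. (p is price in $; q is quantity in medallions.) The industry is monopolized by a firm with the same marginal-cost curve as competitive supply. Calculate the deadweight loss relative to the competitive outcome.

Competitive equilibrium: 63 − 0.5q = 8 + 0.6q → q* = 50, p* = 38.
Marginal revenue: MR = 63 − q. Set MR = MC: 63 − q = 8 + 0.6q → q_m = 34.375.
Price p_m = 63 − 0.5·34.375 = 45.8125; MC(q_m) = 8 + 0.6·34.375 = 28.625.
Competitive q* = 50, so Δq = 15.625; wedge = 45.8125 − 28.625 = 17.1875.
DWL = ½ × 15.625 × 17.1875 = $134.28.

$134.28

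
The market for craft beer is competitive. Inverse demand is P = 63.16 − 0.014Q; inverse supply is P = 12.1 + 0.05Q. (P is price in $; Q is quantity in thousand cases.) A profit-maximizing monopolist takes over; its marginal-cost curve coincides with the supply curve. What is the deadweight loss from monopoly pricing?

Competitive equilibrium: 63.16 − 0.014Q = 12.1 + 0.05Q → Q* = 797.8125, P* = 51.9906.
Marginal revenue: MR = 63.16 − 0.028Q. Set MR = MC: 63.16 − 0.028Q = 12.1 + 0.05Q → Q_m = 654.6154.
Price P_m = 63.16 − 0.014·654.6154 = 53.9954; MC(Q_m) = 12.1 + 0.05·654.6154 = 44.8308.
Competitive Q* = 797.8125, so ΔQ = 143.1971; wedge = 53.9954 − 44.8308 = 9.1646.
Deadweight loss = ½ × 143.1971 × 9.1646 = $656.17 thousand.

$656.17 thousand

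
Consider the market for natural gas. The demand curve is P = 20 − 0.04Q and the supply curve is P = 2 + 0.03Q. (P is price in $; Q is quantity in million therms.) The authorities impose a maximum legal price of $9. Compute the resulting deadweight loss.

Competitive equilibrium: 20 − 0.04Q = 2 + 0.03Q → Q* = 257.1429, P* = 9.7143.
At the ceiling P = 9, quantity supplied = (9 − 2)/0.03 = 233.3333.
Willingness to pay at Q' = 233.3333: 20 − 0.04·233.3333 = 10.6667.
ΔQ = 257.1429 − 233.3333 = 23.8096; wedge = 10.6667 − 9 = 1.6667.
Deadweight loss = ½ × 23.8096 × 1.6667 = $19.84 million.

$19.84 million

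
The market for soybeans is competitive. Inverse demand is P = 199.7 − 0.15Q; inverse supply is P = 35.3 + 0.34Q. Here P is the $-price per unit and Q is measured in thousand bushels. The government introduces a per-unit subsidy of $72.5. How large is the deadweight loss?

Competitive equilibrium: 199.7 − 0.15Q = 35.3 + 0.34Q → Q* = 335.5102, P* = 149.3735.
The subsidy lowers effective supply by 72.5: P = 0.34Q − 37.2.
New quantity: 199.7 − 0.15Q = 0.34Q − 37.2 → Q' = 483.4694.
Overproduction ΔQ = 483.4694 − 335.5102 = 147.9592; wedge = subsidy = 72.5.
DWL = ½ × 147.9592 × 72.5 = $5363.52 thousand.

$5363.52 thousand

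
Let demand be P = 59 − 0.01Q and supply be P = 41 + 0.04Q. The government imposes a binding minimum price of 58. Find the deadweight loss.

Competitive equilibrium: 59 − 0.01Q = 41 + 0.04Q → Q* = 360, P* = 55.4.
At the floor P = 58, quantity demanded = (59 − 58)/0.01 = 100.
Sellers' marginal cost at Q' = 100: 41 + 0.04·100 = 45.
ΔQ = 360 − 100 = 260; wedge = 58 − 45 = 13.
The triangle = ½ × 260 × 13 = 1690.

1690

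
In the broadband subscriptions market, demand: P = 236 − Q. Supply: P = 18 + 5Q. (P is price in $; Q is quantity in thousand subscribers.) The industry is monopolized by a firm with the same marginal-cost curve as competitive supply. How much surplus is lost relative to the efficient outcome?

$80.82 thousand

Competitive equilibrium: 236 − Q = 18 + 5Q → Q* = 36.3333, P* = 199.6667.
Marginal revenue: MR = 236 − 2Q. Set MR = MC: 236 − 2Q = 18 + 5Q → Q_m = 31.1429.
Price P_m = 236 − 1·31.1429 = 204.8571; MC(Q_m) = 18 + 5·31.1429 = 173.7145.
Competitive Q* = 36.3333, so ΔQ = 5.1904; wedge = 204.8571 − 173.7145 = 31.1426.
Welfare loss = ½ × 5.1904 × 31.1426 = $80.82 thousand.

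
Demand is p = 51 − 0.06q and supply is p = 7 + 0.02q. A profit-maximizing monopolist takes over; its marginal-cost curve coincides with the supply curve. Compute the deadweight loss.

Competitive equilibrium: 51 − 0.06q = 7 + 0.02q → q* = 550, p* = 18.
Marginal revenue: MR = 51 − 0.12q. Set MR = MC: 51 − 0.12q = 7 + 0.02q → q_m = 314.28571.
Price p_m = 51 − 0.06·314.28571 = 32.14286; MC(q_m) = 7 + 0.02·314.28571 = 13.28571.
Competitive q* = 550, so Δq = 235.71429; wedge = 32.14286 − 13.28571 = 18.85715.
The triangle = ½ × 235.71429 × 18.85715 = 2222.45.

2222.45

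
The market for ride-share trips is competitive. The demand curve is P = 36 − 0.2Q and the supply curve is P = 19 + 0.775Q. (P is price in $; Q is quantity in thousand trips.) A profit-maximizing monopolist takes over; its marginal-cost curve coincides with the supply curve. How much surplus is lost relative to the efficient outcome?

Competitive equilibrium: 36 − 0.2Q = 19 + 0.775Q → Q* = 17.4359, P* = 32.5128.
Marginal revenue: MR = 36 − 0.4Q. Set MR = MC: 36 − 0.4Q = 19 + 0.775Q → Q_m = 14.4681.
Price P_m = 36 − 0.2·14.4681 = 33.1064; MC(Q_m) = 19 + 0.775·14.4681 = 30.2128.
Competitive Q* = 17.4359, so ΔQ = 2.9678; wedge = 33.1064 − 30.2128 = 2.8936.
The triangle = ½ × 2.9678 × 2.8936 = $4.29 thousand.

$4.29 thousand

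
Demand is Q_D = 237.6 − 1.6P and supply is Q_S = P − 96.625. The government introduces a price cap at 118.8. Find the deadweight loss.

In inverse form: demand P = 148.5 − 0.625Q, supply P = 96.625 + Q.
Competitive equilibrium: 148.5 − 0.625Q = 96.625 + Q → Q* = 31.9231, P* = 128.5481.
At the ceiling P = 118.8, quantity supplied = (118.8 − 96.625)/1 = 22.175.
Willingness to pay at Q' = 22.175: 148.5 − 0.625·22.175 = 134.6406.
ΔQ = 31.9231 − 22.175 = 9.7481; wedge = 134.6406 − 118.8 = 15.8406.
Welfare loss = ½ × 9.7481 × 15.8406 = 77.21.

77.21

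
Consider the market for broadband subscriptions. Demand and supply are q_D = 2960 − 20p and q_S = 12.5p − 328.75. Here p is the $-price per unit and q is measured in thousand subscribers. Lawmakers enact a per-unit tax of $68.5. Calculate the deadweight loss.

$18047.12 thousand

In inverse form: demand p = 148 − 0.05q, supply p = 26.3 + 0.08q.
Competitive equilibrium: 148 − 0.05q = 26.3 + 0.08q → q* = 936.15385, p* = 101.19231.
With the tax, the buyer price exceeds the seller price by 68.5: (148 − 0.05q) − (26.3 + 0.08q) = 68.5 → q' = 409.23077.
Δq = 936.15385 − 409.23077 = 526.92308; the wedge equals the tax, 68.5.
Welfare loss = ½ × 526.92308 × 68.5 = $18047.12 thousand.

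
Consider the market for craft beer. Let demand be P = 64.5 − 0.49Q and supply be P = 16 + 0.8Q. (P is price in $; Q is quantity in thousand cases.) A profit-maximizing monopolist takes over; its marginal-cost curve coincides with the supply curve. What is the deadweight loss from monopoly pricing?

$69.09 thousand

Competitive equilibrium: 64.5 − 0.49Q = 16 + 0.8Q → Q* = 37.5969, P* = 46.0775.
Marginal revenue: MR = 64.5 − 0.98Q. Set MR = MC: 64.5 − 0.98Q = 16 + 0.8Q → Q_m = 27.2472.
Price P_m = 64.5 − 0.49·27.2472 = 51.1489; MC(Q_m) = 16 + 0.8·27.2472 = 37.7978.
Competitive Q* = 37.5969, so ΔQ = 10.3497; wedge = 51.1489 − 37.7978 = 13.3511.
The triangle = ½ × 10.3497 × 13.3511 = $69.09 thousand.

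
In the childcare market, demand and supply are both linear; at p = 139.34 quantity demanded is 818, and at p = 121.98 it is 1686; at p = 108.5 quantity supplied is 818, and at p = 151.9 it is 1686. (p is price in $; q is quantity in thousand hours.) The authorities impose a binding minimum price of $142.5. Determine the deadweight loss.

Demand slope = (121.98 − 139.34)/(1686 − 818) = −0.02, so p = 155.7 − 0.02q.
Supply slope = (151.9 − 108.5)/(1686 − 818) = 0.05, so p = 67.6 + 0.05q.
Competitive equilibrium: 155.7 − 0.02q = 67.6 + 0.05q → q* = 1258.5714, p* = 130.5286.
At the floor p = 142.5, quantity demanded = (155.7 − 142.5)/0.02 = 660.
Sellers' marginal cost at q' = 660: 67.6 + 0.05·660 = 100.6.
Δq = 1258.5714 − 660 = 598.5714; wedge = 142.5 − 100.6 = 41.9.
Deadweight loss = ½ × 598.5714 × 41.9 = $12540.07 thousand.

$12540.07 thousand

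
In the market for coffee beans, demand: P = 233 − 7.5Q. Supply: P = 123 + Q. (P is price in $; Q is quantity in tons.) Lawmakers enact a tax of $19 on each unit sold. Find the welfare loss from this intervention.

Competitive equilibrium: 233 − 7.5Q = 123 + Q → Q* = 12.9412, P* = 135.9412.
With the tax, the buyer price exceeds the seller price by 19: (233 − 7.5Q) − (123 + Q) = 19 → Q' = 10.7059.
ΔQ = 12.9412 − 10.7059 = 2.2353; the wedge equals the tax, 19.
DWL = ½ × 2.2353 × 19 = $21.24.

$21.24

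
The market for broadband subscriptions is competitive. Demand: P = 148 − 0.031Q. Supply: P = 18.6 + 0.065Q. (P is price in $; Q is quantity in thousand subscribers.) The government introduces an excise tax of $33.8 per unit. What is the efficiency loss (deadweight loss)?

Competitive equilibrium: 148 − 0.031Q = 18.6 + 0.065Q → Q* = 1347.9167, P* = 106.2146.
With the tax, the buyer price exceeds the seller price by 33.8: (148 − 0.031Q) − (18.6 + 0.065Q) = 33.8 → Q' = 995.8333.
ΔQ = 1347.9167 − 995.8333 = 352.0834; the wedge equals the tax, 33.8.
Deadweight loss = ½ × 352.0834 × 33.8 = $5950.21 thousand.

$5950.21 thousand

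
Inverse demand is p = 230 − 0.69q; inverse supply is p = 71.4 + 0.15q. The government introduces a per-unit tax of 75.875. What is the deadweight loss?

Competitive equilibrium: 230 − 0.69q = 71.4 + 0.15q → q* = 188.8095, p* = 99.7214.
With the tax, the buyer price exceeds the seller price by 75.875: (230 − 0.69q) − (71.4 + 0.15q) = 75.875 → q' = 98.4821.
Δq = 188.8095 − 98.4821 = 90.3274; the wedge equals the tax, 75.875.
DWL = ½ × 90.3274 × 75.875 = 3426.80.

3426.80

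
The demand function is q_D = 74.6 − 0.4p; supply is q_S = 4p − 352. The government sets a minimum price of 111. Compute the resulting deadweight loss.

In inverse form: demand p = 186.5 − 2.5q, supply p = 88 + 0.25q.
Competitive equilibrium: 186.5 − 2.5q = 88 + 0.25q → q* = 35.8182, p* = 96.9545.
At the floor p = 111, quantity demanded = (186.5 − 111)/2.5 = 30.2.
Sellers' marginal cost at q' = 30.2: 88 + 0.25·30.2 = 95.55.
Δq = 35.8182 − 30.2 = 5.6182; wedge = 111 − 95.55 = 15.45.
Welfare loss = ½ × 5.6182 × 15.45 = 43.40.

43.40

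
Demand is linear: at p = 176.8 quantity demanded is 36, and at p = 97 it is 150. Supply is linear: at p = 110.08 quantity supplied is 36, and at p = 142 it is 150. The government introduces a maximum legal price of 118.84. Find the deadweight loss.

663.43

Demand slope = (97 − 176.8)/(150 − 36) = −0.7, so p = 202 − 0.7q.
Supply slope = (142 − 110.08)/(150 − 36) = 0.28, so p = 100 + 0.28q.
Competitive equilibrium: 202 − 0.7q = 100 + 0.28q → q* = 104.0816, p* = 129.1429.
At the ceiling p = 118.84, quantity supplied = (118.84 − 100)/0.28 = 67.2857.
Willingness to pay at q' = 67.2857: 202 − 0.7·67.2857 = 154.9.
Δq = 104.0816 − 67.2857 = 36.7959; wedge = 154.9 − 118.84 = 36.06.
Deadweight loss = ½ × 36.7959 × 36.06 = 663.43.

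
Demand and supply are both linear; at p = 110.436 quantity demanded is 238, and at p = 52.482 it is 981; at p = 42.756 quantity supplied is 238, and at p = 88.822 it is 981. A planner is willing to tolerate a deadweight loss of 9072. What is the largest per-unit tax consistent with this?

50.4

Demand slope = (52.482 − 110.436)/(981 − 238) = −0.078, so p = 129 − 0.078q.
Supply slope = (88.822 − 42.756)/(981 − 238) = 0.062, so p = 28 + 0.062q.
Competitive equilibrium: 129 − 0.078q = 28 + 0.062q → q* = 721.4286, p* = 72.7286.
A tax t gives Δq = t/0.14 and wedge t, so DWL = t²/0.28.
t²/0.28 = 9072 → t² = 2540.16 → t = 50.4.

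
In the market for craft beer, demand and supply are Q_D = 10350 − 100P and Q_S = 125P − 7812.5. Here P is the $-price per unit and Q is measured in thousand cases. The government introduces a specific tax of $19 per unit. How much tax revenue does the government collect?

In inverse form: demand P = 103.5 − 0.01Q, supply P = 62.5 + 0.008Q.
Competitive equilibrium: 103.5 − 0.01Q = 62.5 + 0.008Q → Q* = 2277.7778, P* = 80.7222.
With the tax, the buyer price exceeds the seller price by 19: (103.5 − 0.01Q) − (62.5 + 0.008Q) = 19 → Q' = 1222.2222.
Tax revenue = 19 × 1222.2222 = $23222.22 thousand.

$23222.22 thousand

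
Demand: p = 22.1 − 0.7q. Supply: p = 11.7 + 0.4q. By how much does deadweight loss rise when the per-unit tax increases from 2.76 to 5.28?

9.21

Competitive equilibrium: 22.1 − 0.7q = 11.7 + 0.4q → q* = 9.4545, p* = 15.4818.
For a per-unit tax t: Δq = t/1.1, so DWL = ½·t·(t/1.1) = t²/2.2.
At t = 2.76: DWL = 3.463. At t = 5.28: DWL = 12.672.
Increase = 12.672 − 3.463 = 9.21.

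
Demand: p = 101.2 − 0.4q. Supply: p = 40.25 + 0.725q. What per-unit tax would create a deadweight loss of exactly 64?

12

Competitive equilibrium: 101.2 − 0.4q = 40.25 + 0.725q → q* = 54.1778, p* = 79.5289.
A tax t gives Δq = t/1.125 and wedge t, so DWL = t²/2.25.
t²/2.25 = 64 → t² = 144 → t = 12.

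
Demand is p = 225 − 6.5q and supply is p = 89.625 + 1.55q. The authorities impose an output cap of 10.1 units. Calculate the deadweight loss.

181.59

Competitive equilibrium: 225 − 6.5q = 89.625 + 1.55q → q* = 16.8168, p* = 115.691.
At q = 10.1: demand price = 225 − 6.5·10.1 = 159.35; supply price = 89.625 + 1.55·10.1 = 105.28.
Δq = 16.8168 − 10.1 = 6.7168; wedge = 159.35 − 105.28 = 54.07.
The triangle = ½ × 6.7168 × 54.07 = 181.59.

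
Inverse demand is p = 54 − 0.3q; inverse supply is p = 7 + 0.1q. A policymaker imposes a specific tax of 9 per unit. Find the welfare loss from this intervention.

Competitive equilibrium: 54 − 0.3q = 7 + 0.1q → q* = 117.5, p* = 18.75.
With the tax, the buyer price exceeds the seller price by 9: (54 − 0.3q) − (7 + 0.1q) = 9 → q' = 95.
Δq = 117.5 − 95 = 22.5; the wedge equals the tax, 9.
Welfare loss = ½ × 22.5 × 9 = 101.25.

101.25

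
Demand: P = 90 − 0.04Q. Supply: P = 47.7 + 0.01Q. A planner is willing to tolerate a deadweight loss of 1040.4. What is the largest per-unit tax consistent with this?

10.2

Competitive equilibrium: 90 − 0.04Q = 47.7 + 0.01Q → Q* = 846, P* = 56.16.
A tax t gives ΔQ = t/0.05 and wedge t, so DWL = t²/0.1.
t²/0.1 = 1040.4 → t² = 104.04 → t = 10.2.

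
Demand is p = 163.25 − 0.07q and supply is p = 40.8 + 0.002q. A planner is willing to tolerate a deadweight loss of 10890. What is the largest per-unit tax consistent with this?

Competitive equilibrium: 163.25 − 0.07q = 40.8 + 0.002q → q* = 1700.6944, p* = 44.2014.
A tax t gives Δq = t/0.072 and wedge t, so DWL = t²/0.144.
t²/0.144 = 10890 → t² = 1568.16 → t = 39.6.

39.6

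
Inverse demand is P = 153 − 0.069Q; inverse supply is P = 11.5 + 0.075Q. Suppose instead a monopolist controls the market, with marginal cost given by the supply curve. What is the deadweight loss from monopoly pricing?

Competitive equilibrium: 153 − 0.069Q = 11.5 + 0.075Q → Q* = 982.63889, P* = 85.19792.
Marginal revenue: MR = 153 − 0.138Q. Set MR = MC: 153 − 0.138Q = 11.5 + 0.075Q → Q_m = 664.31925.
Price P_m = 153 − 0.069·664.31925 = 107.16197; MC(Q_m) = 11.5 + 0.075·664.31925 = 61.32394.
Competitive Q* = 982.63889, so ΔQ = 318.31964; wedge = 107.16197 − 61.32394 = 45.83803.
Deadweight loss = ½ × 318.31964 × 45.83803 = 7295.57.

7295.57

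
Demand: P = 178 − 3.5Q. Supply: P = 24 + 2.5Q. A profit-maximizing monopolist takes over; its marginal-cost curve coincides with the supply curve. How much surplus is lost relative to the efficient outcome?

268.26

Competitive equilibrium: 178 − 3.5Q = 24 + 2.5Q → Q* = 25.6667, P* = 88.1667.
Marginal revenue: MR = 178 − 7Q. Set MR = MC: 178 − 7Q = 24 + 2.5Q → Q_m = 16.2105.
Price P_m = 178 − 3.5·16.2105 = 121.2633; MC(Q_m) = 24 + 2.5·16.2105 = 64.5263.
Competitive Q* = 25.6667, so ΔQ = 9.4562; wedge = 121.2633 − 64.5263 = 56.737.
The triangle = ½ × 9.4562 × 56.737 = 268.26.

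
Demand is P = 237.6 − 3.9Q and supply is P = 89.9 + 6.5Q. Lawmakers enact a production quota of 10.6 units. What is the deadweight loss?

Competitive equilibrium: 237.6 − 3.9Q = 89.9 + 6.5Q → Q* = 14.2019, P* = 182.2125.
At Q = 10.6: demand price = 237.6 − 3.9·10.6 = 196.26; supply price = 89.9 + 6.5·10.6 = 158.8.
ΔQ = 14.2019 − 10.6 = 3.6019; wedge = 196.26 − 158.8 = 37.46.
DWL = ½ × 3.6019 × 37.46 = 67.46.

67.46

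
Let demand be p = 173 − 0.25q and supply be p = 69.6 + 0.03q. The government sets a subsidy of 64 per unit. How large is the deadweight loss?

Competitive equilibrium: 173 − 0.25q = 69.6 + 0.03q → q* = 369.28571, p* = 80.67857.
The subsidy lowers effective supply by 64: p = 5.6 + 0.03q.
New quantity: 173 − 0.25q = 5.6 + 0.03q → q' = 597.85714.
Overproduction Δq = 597.85714 − 369.28571 = 228.57143; wedge = subsidy = 64.
Welfare loss = ½ × 228.57143 × 64 = 7314.29.

7314.29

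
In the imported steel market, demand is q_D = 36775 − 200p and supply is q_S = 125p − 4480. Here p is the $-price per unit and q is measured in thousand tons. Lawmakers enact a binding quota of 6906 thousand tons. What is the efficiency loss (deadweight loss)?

In inverse form: demand p = 183.875 − 0.005q, supply p = 35.84 + 0.008q.
Competitive equilibrium: 183.875 − 0.005q = 35.84 + 0.008q → q* = 11387.3077, p* = 126.9385.
At q = 6906: demand price = 183.875 − 0.005·6906 = 149.345; supply price = 35.84 + 0.008·6906 = 91.088.
Δq = 11387.3077 − 6906 = 4481.3077; wedge = 149.345 − 91.088 = 58.257.
Deadweight loss = ½ × 4481.3077 × 58.257 = $130533.77 thousand.

$130533.77 thousand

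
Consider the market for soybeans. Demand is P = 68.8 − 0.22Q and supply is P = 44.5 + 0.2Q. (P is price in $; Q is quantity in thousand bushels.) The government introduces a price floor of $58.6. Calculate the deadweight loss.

Competitive equilibrium: 68.8 − 0.22Q = 44.5 + 0.2Q → Q* = 57.8571, P* = 56.0714.
At the floor P = 58.6, quantity demanded = (68.8 − 58.6)/0.22 = 46.3636.
Sellers' marginal cost at Q' = 46.3636: 44.5 + 0.2·46.3636 = 53.7727.
ΔQ = 57.8571 − 46.3636 = 11.4935; wedge = 58.6 − 53.7727 = 4.8273.
Deadweight loss = ½ × 11.4935 × 4.8273 = $27.74 thousand.

$27.74 thousand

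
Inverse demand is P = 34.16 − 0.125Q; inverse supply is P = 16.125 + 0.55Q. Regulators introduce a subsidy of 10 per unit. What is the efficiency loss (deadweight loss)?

74.07

Competitive equilibrium: 34.16 − 0.125Q = 16.125 + 0.55Q → Q* = 26.7185, P* = 30.8202.
The subsidy lowers effective supply by 10: P = 6.125 + 0.55Q.
New quantity: 34.16 − 0.125Q = 6.125 + 0.55Q → Q' = 41.5333.
Overproduction ΔQ = 41.5333 − 26.7185 = 14.8148; wedge = subsidy = 10.
DWL = ½ × 14.8148 × 10 = 74.07.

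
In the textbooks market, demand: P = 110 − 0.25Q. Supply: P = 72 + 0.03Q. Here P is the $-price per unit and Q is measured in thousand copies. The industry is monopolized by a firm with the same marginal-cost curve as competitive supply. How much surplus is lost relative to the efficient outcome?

$573.73 thousand

Competitive equilibrium: 110 − 0.25Q = 72 + 0.03Q → Q* = 135.7143, P* = 76.0714.
Marginal revenue: MR = 110 − 0.5Q. Set MR = MC: 110 − 0.5Q = 72 + 0.03Q → Q_m = 71.6981.
Price P_m = 110 − 0.25·71.6981 = 92.0755; MC(Q_m) = 72 + 0.03·71.6981 = 74.1509.
Competitive Q* = 135.7143, so ΔQ = 64.0162; wedge = 92.0755 − 74.1509 = 17.9246.
Welfare loss = ½ × 64.0162 × 17.9246 = $573.73 thousand.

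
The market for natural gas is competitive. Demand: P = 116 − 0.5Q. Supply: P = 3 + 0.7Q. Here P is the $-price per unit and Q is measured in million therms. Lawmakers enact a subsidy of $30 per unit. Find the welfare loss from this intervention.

$375 million

Competitive equilibrium: 116 − 0.5Q = 3 + 0.7Q → Q* = 94.1667, P* = 68.9167.
The subsidy lowers effective supply by 30: P = 0.7Q − 27.
New quantity: 116 − 0.5Q = 0.7Q − 27 → Q' = 119.1667.
Overproduction ΔQ = 119.1667 − 94.1667 = 25; wedge = subsidy = 30.
Welfare loss = ½ × 25 × 30 = $375 million.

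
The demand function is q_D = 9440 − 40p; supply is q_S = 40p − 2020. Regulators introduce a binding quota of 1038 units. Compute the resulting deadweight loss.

In inverse form: demand p = 236 − 0.025q, supply p = 50.5 + 0.025q.
Competitive equilibrium: 236 − 0.025q = 50.5 + 0.025q → q* = 3710, p* = 143.25.
At q = 1038: demand price = 236 − 0.025·1038 = 210.05; supply price = 50.5 + 0.025·1038 = 76.45.
Δq = 3710 − 1038 = 2672; wedge = 210.05 − 76.45 = 133.6.
DWL = ½ × 2672 × 133.6 = 178489.60.

178489.60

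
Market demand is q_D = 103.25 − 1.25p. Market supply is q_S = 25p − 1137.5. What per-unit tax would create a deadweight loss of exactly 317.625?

23.1

In inverse form: demand p = 82.6 − 0.8q, supply p = 45.5 + 0.04q.
Competitive equilibrium: 82.6 − 0.8q = 45.5 + 0.04q → q* = 44.1667, p* = 47.2667.
A tax t gives Δq = t/0.84 and wedge t, so DWL = t²/1.68.
t²/1.68 = 317.625 → t² = 533.61 → t = 23.1.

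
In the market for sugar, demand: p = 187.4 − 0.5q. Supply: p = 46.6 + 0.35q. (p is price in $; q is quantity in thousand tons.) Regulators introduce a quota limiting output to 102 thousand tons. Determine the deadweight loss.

$1721.65 thousand

Competitive equilibrium: 187.4 − 0.5q = 46.6 + 0.35q → q* = 165.6471, p* = 104.5765.
At q = 102: demand price = 187.4 − 0.5·102 = 136.4; supply price = 46.6 + 0.35·102 = 82.3.
Δq = 165.6471 − 102 = 63.6471; wedge = 136.4 − 82.3 = 54.1.
DWL = ½ × 63.6471 × 54.1 = $1721.65 thousand.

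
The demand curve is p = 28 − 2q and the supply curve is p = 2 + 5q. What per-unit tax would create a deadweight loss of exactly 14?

Competitive equilibrium: 28 − 2q = 2 + 5q → q* = 3.7143, p* = 20.5714.
A tax t gives Δq = t/7 and wedge t, so DWL = t²/14.
t²/14 = 14 → t² = 196 → t = 14.

14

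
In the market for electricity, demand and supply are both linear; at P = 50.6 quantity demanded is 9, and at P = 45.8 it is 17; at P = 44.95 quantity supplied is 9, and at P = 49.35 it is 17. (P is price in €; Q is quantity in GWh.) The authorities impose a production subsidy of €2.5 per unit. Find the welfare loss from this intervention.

Demand slope = (45.8 − 50.6)/(17 − 9) = −0.6, so P = 56 − 0.6Q.
Supply slope = (49.35 − 44.95)/(17 − 9) = 0.55, so P = 40 + 0.55Q.
Competitive equilibrium: 56 − 0.6Q = 40 + 0.55Q → Q* = 13.913, P* = 47.6522.
The subsidy lowers effective supply by 2.5: P = 37.5 + 0.55Q.
New quantity: 56 − 0.6Q = 37.5 + 0.55Q → Q' = 16.087.
Overproduction ΔQ = 16.087 − 13.913 = 2.174; wedge = subsidy = 2.5.
The triangle = ½ × 2.174 × 2.5 = €2.72.

€2.72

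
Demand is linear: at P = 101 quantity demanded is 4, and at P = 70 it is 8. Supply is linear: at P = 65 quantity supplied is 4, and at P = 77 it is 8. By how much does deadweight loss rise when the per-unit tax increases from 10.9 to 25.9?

Demand slope = (70 − 101)/(8 − 4) = −7.75, so P = 132 − 7.75Q.
Supply slope = (77 − 65)/(8 − 4) = 3, so P = 53 + 3Q.
Competitive equilibrium: 132 − 7.75Q = 53 + 3Q → Q* = 7.3488, P* = 75.0465.
For a per-unit tax t: ΔQ = t/10.75, so DWL = ½·t·(t/10.75) = t²/21.5.
At t = 10.9: DWL = 5.526. At t = 25.9: DWL = 31.2.
Increase = 31.2 − 5.526 = 25.67.

25.67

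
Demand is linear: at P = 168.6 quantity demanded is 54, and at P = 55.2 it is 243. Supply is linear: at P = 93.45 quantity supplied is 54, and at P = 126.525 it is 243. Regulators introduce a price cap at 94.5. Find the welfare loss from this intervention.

3206.61

Demand slope = (55.2 − 168.6)/(243 − 54) = −0.6, so P = 201 − 0.6Q.
Supply slope = (126.525 − 93.45)/(243 − 54) = 0.175, so P = 84 + 0.175Q.
Competitive equilibrium: 201 − 0.6Q = 84 + 0.175Q → Q* = 150.9677, P* = 110.4194.
At the ceiling P = 94.5, quantity supplied = (94.5 − 84)/0.175 = 60.
Willingness to pay at Q' = 60: 201 − 0.6·60 = 165.
ΔQ = 150.9677 − 60 = 90.9677; wedge = 165 − 94.5 = 70.5.
Deadweight loss = ½ × 90.9677 × 70.5 = 3206.61.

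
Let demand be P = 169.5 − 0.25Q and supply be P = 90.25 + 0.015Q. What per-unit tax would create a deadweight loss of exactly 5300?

Competitive equilibrium: 169.5 − 0.25Q = 90.25 + 0.015Q → Q* = 299.0566, P* = 94.7358.
A tax t gives ΔQ = t/0.265 and wedge t, so DWL = t²/0.53.
t²/0.53 = 5300 → t² = 2809 → t = 53.

53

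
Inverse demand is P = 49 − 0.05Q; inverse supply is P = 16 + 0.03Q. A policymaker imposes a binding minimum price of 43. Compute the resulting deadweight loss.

3422.25

Competitive equilibrium: 49 − 0.05Q = 16 + 0.03Q → Q* = 412.5, P* = 28.375.
At the floor P = 43, quantity demanded = (49 − 43)/0.05 = 120.
Sellers' marginal cost at Q' = 120: 16 + 0.03·120 = 19.6.
ΔQ = 412.5 − 120 = 292.5; wedge = 43 − 19.6 = 23.4.
Deadweight loss = ½ × 292.5 × 23.4 = 3422.25.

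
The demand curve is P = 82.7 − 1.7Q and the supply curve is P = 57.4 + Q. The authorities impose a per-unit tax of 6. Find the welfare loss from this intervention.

Competitive equilibrium: 82.7 − 1.7Q = 57.4 + Q → Q* = 9.3704, P* = 66.7704.
With the tax, the buyer price exceeds the seller price by 6: (82.7 − 1.7Q) − (57.4 + Q) = 6 → Q' = 7.1481.
ΔQ = 9.3704 − 7.1481 = 2.2223; the wedge equals the tax, 6.
DWL = ½ × 2.2223 × 6 = 6.67.

6.67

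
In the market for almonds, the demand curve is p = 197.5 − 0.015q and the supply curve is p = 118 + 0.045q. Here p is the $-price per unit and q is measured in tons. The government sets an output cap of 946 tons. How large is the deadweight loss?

Competitive equilibrium: 197.5 − 0.015q = 118 + 0.045q → q* = 1325, p* = 177.625.
At q = 946: demand price = 197.5 − 0.015·946 = 183.31; supply price = 118 + 0.045·946 = 160.57.
Δq = 1325 − 946 = 379; wedge = 183.31 − 160.57 = 22.74.
Welfare loss = ½ × 379 × 22.74 = $4309.23.

$4309.23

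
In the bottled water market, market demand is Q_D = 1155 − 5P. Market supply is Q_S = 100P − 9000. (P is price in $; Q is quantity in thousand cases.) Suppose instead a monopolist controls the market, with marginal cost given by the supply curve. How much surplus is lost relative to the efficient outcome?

In inverse form: demand P = 231 − 0.2Q, supply P = 90 + 0.01Q.
Competitive equilibrium: 231 − 0.2Q = 90 + 0.01Q → Q* = 671.42857, P* = 96.71429.
Marginal revenue: MR = 231 − 0.4Q. Set MR = MC: 231 − 0.4Q = 90 + 0.01Q → Q_m = 343.90244.
Price P_m = 231 − 0.2·343.90244 = 162.21951; MC(Q_m) = 90 + 0.01·343.90244 = 93.43902.
Competitive Q* = 671.42857, so ΔQ = 327.52613; wedge = 162.21951 − 93.43902 = 68.78049.
DWL = ½ × 327.52613 × 68.78049 = $11263.70 thousand.

$11263.70 thousand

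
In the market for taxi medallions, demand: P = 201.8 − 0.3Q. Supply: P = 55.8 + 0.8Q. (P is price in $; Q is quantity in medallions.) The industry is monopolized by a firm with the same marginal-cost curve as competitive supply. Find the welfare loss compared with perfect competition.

$444.91

Competitive equilibrium: 201.8 − 0.3Q = 55.8 + 0.8Q → Q* = 132.7273, P* = 161.9818.
Marginal revenue: MR = 201.8 − 0.6Q. Set MR = MC: 201.8 − 0.6Q = 55.8 + 0.8Q → Q_m = 104.2857.
Price P_m = 201.8 − 0.3·104.2857 = 170.5143; MC(Q_m) = 55.8 + 0.8·104.2857 = 139.2286.
Competitive Q* = 132.7273, so ΔQ = 28.4416; wedge = 170.5143 − 139.2286 = 31.2857.
Welfare loss = ½ × 28.4416 × 31.2857 = $444.91.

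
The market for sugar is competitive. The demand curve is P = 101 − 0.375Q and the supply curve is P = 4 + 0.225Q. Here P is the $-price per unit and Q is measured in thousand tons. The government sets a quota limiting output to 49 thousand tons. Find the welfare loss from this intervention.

Competitive equilibrium: 101 − 0.375Q = 4 + 0.225Q → Q* = 161.6667, P* = 40.375.
At Q = 49: demand price = 101 − 0.375·49 = 82.625; supply price = 4 + 0.225·49 = 15.025.
ΔQ = 161.6667 − 49 = 112.6667; wedge = 82.625 − 15.025 = 67.6.
Deadweight loss = ½ × 112.6667 × 67.6 = $3808.13 thousand.

$3808.13 thousand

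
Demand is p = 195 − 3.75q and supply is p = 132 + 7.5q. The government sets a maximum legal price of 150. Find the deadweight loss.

Competitive equilibrium: 195 − 3.75q = 132 + 7.5q → q* = 5.6, p* = 174.
At the ceiling p = 150, quantity supplied = (150 − 132)/7.5 = 2.4.
Willingness to pay at q' = 2.4: 195 − 3.75·2.4 = 186.
Δq = 5.6 − 2.4 = 3.2; wedge = 186 − 150 = 36.
The triangle = ½ × 3.2 × 36 = 57.60.

57.60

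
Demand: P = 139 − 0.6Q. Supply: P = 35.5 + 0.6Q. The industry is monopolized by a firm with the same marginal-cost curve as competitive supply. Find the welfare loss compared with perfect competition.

Competitive equilibrium: 139 − 0.6Q = 35.5 + 0.6Q → Q* = 86.25, P* = 87.25.
Marginal revenue: MR = 139 − 1.2Q. Set MR = MC: 139 − 1.2Q = 35.5 + 0.6Q → Q_m = 57.5.
Price P_m = 139 − 0.6·57.5 = 104.5; MC(Q_m) = 35.5 + 0.6·57.5 = 70.
Competitive Q* = 86.25, so ΔQ = 28.75; wedge = 104.5 − 70 = 34.5.
Welfare loss = ½ × 28.75 × 34.5 = 495.94.

495.94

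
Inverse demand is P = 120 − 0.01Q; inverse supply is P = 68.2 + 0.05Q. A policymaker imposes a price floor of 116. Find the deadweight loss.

6440.33

Competitive equilibrium: 120 − 0.01Q = 68.2 + 0.05Q → Q* = 863.3333, P* = 111.3667.
At the floor P = 116, quantity demanded = (120 − 116)/0.01 = 400.
Sellers' marginal cost at Q' = 400: 68.2 + 0.05·400 = 88.2.
ΔQ = 863.3333 − 400 = 463.3333; wedge = 116 − 88.2 = 27.8.
Welfare loss = ½ × 463.3333 × 27.8 = 6440.33.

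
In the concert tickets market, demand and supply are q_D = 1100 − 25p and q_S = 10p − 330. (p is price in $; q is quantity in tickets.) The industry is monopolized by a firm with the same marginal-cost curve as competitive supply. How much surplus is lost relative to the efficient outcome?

$21.34

In inverse form: demand p = 44 − 0.04q, supply p = 33 + 0.1q.
Competitive equilibrium: 44 − 0.04q = 33 + 0.1q → q* = 78.5714, p* = 40.8571.
Marginal revenue: MR = 44 − 0.08q. Set MR = MC: 44 − 0.08q = 33 + 0.1q → q_m = 61.1111.
Price p_m = 44 − 0.04·61.1111 = 41.5556; MC(q_m) = 33 + 0.1·61.1111 = 39.1111.
Competitive q* = 78.5714, so Δq = 17.4603; wedge = 41.5556 − 39.1111 = 2.4445.
Welfare loss = ½ × 17.4603 × 2.4445 = $21.34.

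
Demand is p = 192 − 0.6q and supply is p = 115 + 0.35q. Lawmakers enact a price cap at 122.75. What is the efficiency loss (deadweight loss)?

Competitive equilibrium: 192 − 0.6q = 115 + 0.35q → q* = 81.0526, p* = 143.3684.
At the ceiling p = 122.75, quantity supplied = (122.75 − 115)/0.35 = 22.1429.
Willingness to pay at q' = 22.1429: 192 − 0.6·22.1429 = 178.7143.
Δq = 81.0526 − 22.1429 = 58.9097; wedge = 178.7143 − 122.75 = 55.9643.
The triangle = ½ × 58.9097 × 55.9643 = 1648.42.

1648.42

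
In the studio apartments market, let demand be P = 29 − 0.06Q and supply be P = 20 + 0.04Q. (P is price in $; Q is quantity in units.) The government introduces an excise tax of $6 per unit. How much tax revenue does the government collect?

Competitive equilibrium: 29 − 0.06Q = 20 + 0.04Q → Q* = 90, P* = 23.6.
With the tax, the buyer price exceeds the seller price by 6: (29 − 0.06Q) − (20 + 0.04Q) = 6 → Q' = 30.
Tax revenue = 6 × 30 = $180.

$180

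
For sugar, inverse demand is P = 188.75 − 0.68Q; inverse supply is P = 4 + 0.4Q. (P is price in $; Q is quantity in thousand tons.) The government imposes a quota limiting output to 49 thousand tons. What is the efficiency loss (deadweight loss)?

$8045.90 thousand

Competitive equilibrium: 188.75 − 0.68Q = 4 + 0.4Q → Q* = 171.0648, P* = 72.4259.
At Q = 49: demand price = 188.75 − 0.68·49 = 155.43; supply price = 4 + 0.4·49 = 23.6.
ΔQ = 171.0648 − 49 = 122.0648; wedge = 155.43 − 23.6 = 131.83.
Deadweight loss = ½ × 122.0648 × 131.83 = $8045.90 thousand.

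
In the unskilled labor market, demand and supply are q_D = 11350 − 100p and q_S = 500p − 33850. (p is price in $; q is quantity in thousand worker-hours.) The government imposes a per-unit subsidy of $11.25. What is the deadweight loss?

In inverse form: demand p = 113.5 − 0.01q, supply p = 67.7 + 0.002q.
Competitive equilibrium: 113.5 − 0.01q = 67.7 + 0.002q → q* = 3816.6667, p* = 75.3333.
The subsidy lowers effective supply by 11.25: p = 56.45 + 0.002q.
New quantity: 113.5 − 0.01q = 56.45 + 0.002q → q' = 4754.1667.
Overproduction Δq = 4754.1667 − 3816.6667 = 937.5; wedge = subsidy = 11.25.
Welfare loss = ½ × 937.5 × 11.25 = $5273.44 thousand.

$5273.44 thousand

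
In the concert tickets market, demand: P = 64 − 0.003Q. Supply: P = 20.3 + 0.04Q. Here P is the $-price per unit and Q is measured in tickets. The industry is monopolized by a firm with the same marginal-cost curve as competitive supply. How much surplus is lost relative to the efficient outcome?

$94.45

Competitive equilibrium: 64 − 0.003Q = 20.3 + 0.04Q → Q* = 1016.2791, P* = 60.9512.
Marginal revenue: MR = 64 − 0.006Q. Set MR = MC: 64 − 0.006Q = 20.3 + 0.04Q → Q_m = 950.
Price P_m = 64 − 0.003·950 = 61.15; MC(Q_m) = 20.3 + 0.04·950 = 58.3.
Competitive Q* = 1016.2791, so ΔQ = 66.2791; wedge = 61.15 − 58.3 = 2.85.
DWL = ½ × 66.2791 × 2.85 = $94.45.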